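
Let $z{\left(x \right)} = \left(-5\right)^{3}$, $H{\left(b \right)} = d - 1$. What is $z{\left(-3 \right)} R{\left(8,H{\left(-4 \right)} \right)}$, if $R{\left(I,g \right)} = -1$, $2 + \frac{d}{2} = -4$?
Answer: $125$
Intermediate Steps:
$d = -12$ ($d = -4 + 2 \left(-4\right) = -4 - 8 = -12$)
$H{\left(b \right)} = -13$ ($H{\left(b \right)} = -12 - 1 = -13$)
$z{\left(x \right)} = -125$
$z{\left(-3 \right)} R{\left(8,H{\left(-4 \right)} \right)} = \left(-125\right) \left(-1\right) = 125$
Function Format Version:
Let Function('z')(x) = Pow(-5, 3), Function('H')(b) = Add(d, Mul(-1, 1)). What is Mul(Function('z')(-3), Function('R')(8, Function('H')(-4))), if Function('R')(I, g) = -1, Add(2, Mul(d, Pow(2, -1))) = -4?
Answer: 125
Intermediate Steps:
d = -12 (d = Add(-4, Mul(2, -4)) = Add(-4, -8) = -12)
Function('H')(b) = -13 (Function('H')(b) = Add(-12, Mul(-1, 1)) = Add(-12, -1) = -13)
Function('z')(x) = -125
Mul(Function('z')(-3), Function('R')(8, Function('H')(-4))) = Mul(-125, -1) = 125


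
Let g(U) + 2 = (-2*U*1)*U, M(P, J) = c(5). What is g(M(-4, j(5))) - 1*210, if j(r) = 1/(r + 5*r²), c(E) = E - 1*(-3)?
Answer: -340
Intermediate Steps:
c(E) = 3 + E (c(E) = E + 3 = 3 + E)
M(P, J) = 8 (M(P, J) = 3 + 5 = 8)
g(U) = -2 - 2*U² (g(U) = -2 + (-2*U*1)*U = -2 + (-2*U)*U = -2 - 2*U²)
g(M(-4, j(5))) - 1*210 = (-2 - 2*8²) - 1*210 = (-2 - 2*64) - 210 = (-2 - 128) - 210 = -130 - 210 = -340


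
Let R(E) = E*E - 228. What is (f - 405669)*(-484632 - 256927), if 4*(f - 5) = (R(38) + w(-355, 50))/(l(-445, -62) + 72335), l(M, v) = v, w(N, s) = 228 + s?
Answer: 14494291673611841/48182 ≈ 3.0082e+11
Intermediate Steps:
R(E) = -228 + E² (R(E) = E² - 228 = -228 + E²)
f = 241159/48182 (f = 5 + (((-228 + 38²) + (228 + 50))/(-62 + 72335))/4 = 5 + (((-228 + 1444) + 278)/72273)/4 = 5 + ((1216 + 278)*(1/72273))/4 = 5 + (1494*(1/72273))/4 = 5 + (¼)*(498/24091) = 5 + 249/48182 = 241159/48182 ≈ 5.0052)
(f - 405669)*(-484632 - 256927) = (241159/48182 - 405669)*(-484632 - 256927) = -19545702599/48182*(-741559) = 14494291673611841/48182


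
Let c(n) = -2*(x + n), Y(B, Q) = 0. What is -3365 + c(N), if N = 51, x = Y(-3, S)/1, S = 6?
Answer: -3467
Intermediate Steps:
x = 0 (x = 0/1 = 0*1 = 0)
c(n) = -2*n (c(n) = -2*(0 + n) = -2*n)
-3365 + c(N) = -3365 - 2*51 = -3365 - 102 = -3467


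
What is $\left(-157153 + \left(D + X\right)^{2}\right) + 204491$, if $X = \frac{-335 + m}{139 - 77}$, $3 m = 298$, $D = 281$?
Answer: $\frac{4296035929}{34596} \approx 1.2418 \cdot 10^{5}$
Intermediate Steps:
$m = \frac{298}{3}$ ($m = \frac{1}{3} \cdot 298 = \frac{298}{3} \approx 99.333$)
$X = - \frac{707}{186}$ ($X = \frac{-335 + \frac{298}{3}}{139 - 77} = - \frac{707}{3 \cdot 62} = \left(- \frac{707}{3}\right) \frac{1}{62} = - \frac{707}{186} \approx -3.8011$)
$\left(-157153 + \left(D + X\right)^{2}\right) + 204491 = \left(-157153 + \left(281 - \frac{707}{186}\right)^{2}\right) + 204491 = \left(-157153 + \left(\frac{51559}{186}\right)^{2}\right) + 204491 = \left(-157153 + \frac{2658330481}{34596}\right) + 204491 = - \frac{2778534707}{34596} + 204491 = \frac{4296035929}{34596}$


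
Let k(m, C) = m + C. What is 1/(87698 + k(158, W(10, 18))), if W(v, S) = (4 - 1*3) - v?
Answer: 1/87847 ≈ 1.1383e-5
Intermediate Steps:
W(v, S) = 1 - v (W(v, S) = (4 - 3) - v = 1 - v)
k(m, C) = C + m
1/(87698 + k(158, W(10, 18))) = 1/(87698 + ((1 - 1*10) + 158)) = 1/(87698 + ((1 - 10) + 158)) = 1/(87698 + (-9 + 158)) = 1/(87698 + 149) = 1/87847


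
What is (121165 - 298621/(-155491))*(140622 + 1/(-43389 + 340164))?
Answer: 8105842794251715788/475730325 ≈ 1.7039e+10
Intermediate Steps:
(121165 - 298621/(-155491))*(140622 + 1/(-43389 + 340164)) = (121165 - 298621*(-1/155491))*(140622 + 1/296775) = (121165 + 298621/155491)*(140622 + 1/296775) = (18840365636/155491)*(41733094051/296775) = 8105842794251715788/475730325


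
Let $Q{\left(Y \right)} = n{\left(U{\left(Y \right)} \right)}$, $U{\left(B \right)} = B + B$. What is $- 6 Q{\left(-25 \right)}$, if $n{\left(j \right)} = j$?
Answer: $300$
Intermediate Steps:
$U{\left(B \right)} = 2 B$
$Q{\left(Y \right)} = 2 Y$
$- 6 Q{\left(-25 \right)} = - 6 \cdot 2 \left(-25\right) = \left(-6\right) \left(-50\right) = 300$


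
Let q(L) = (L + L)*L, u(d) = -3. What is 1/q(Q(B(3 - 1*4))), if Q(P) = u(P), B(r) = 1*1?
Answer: 1/18 ≈ 0.055556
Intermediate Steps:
B(r) = 1
Q(P) = -3
q(L) = 2*L² (q(L) = (2*L)*L = 2*L²)
1/q(Q(B(3 - 1*4))) = 1/(2*(-3)²) = 1/(2*9) = 1/18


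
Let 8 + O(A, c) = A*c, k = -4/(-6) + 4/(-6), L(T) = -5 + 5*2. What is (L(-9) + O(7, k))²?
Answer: 9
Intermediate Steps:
L(T) = 5 (L(T) = -5 + 10 = 5)
k = 0 (k = -4*(-⅙) + 4*(-⅙) = ⅔ - ⅔ = 0)
O(A, c) = -8 + A*c
(L(-9) + O(7, k))² = (5 + (-8 + 7*0))² = (5 + (-8 + 0))² = (5 - 8)² = (-3)² = 9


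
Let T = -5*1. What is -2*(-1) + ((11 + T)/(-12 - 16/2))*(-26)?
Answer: 49/5 ≈ 9.8000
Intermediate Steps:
T = -5
-2*(-1) + ((11 + T)/(-12 - 16/2))*(-26) = -2*(-1) + ((11 - 5)/(-12 - 16/2))*(-26) = 2 + (6/(-12 - 16*1/2))*(-26) = 2 + (6/(-12 - 8))*(-26) = 2 + (6/(-20))*(-26) = 2 + (6*(-1/20))*(-26) = 2 - 3/10*(-26) = 2 + 39/5 = 49/5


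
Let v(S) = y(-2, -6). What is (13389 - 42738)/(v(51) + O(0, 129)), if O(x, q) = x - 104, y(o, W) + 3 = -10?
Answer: 3261/13 ≈ 250.85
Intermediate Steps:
y(o, W) = -13 (y(o, W) = -3 - 10 = -13)
O(x, q) = -104 + x
v(S) = -13
(13389 - 42738)/(v(51) + O(0, 129)) = (13389 - 42738)/(-13 + (-104 + 0)) = -29349/(-13 - 104) = -29349/(-117) = -29349*(-1/117) = 3261/13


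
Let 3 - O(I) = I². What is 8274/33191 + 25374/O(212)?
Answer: -470346600/1491636731 ≈ -0.31532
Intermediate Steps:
O(I) = 3 - I²
8274/33191 + 25374/O(212) = 8274/33191 + 25374/(3 - 1*212²) = 8274*(1/33191) + 25374/(3 - 1*44944) = 8274/33191 + 25374/(3 - 44944) = 8274/33191 + 25374/(-44941) = 8274/33191 + 25374*(-1/44941) = 8274/33191 - 25374/44941 = -470346600/1491636731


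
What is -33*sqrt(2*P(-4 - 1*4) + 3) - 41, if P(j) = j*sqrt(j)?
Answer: -41 - 33*sqrt(3 - 32*I*sqrt(2)) ≈ -203.26 + 151.86*I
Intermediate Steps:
P(j) = j**(3/2)
-33*sqrt(2*P(-4 - 1*4) + 3) - 41 = -33*sqrt(2*(-4 - 1*4)**(3/2) + 3) - 41 = -33*sqrt(2*(-4 - 4)**(3/2) + 3) - 41 = -33*sqrt(2*(-8)**(3/2) + 3) - 41 = -33*sqrt(2*(-16*I*sqrt(2)) + 3) - 41 = -33*sqrt(-32*I*sqrt(2) + 3) - 41 = -33*sqrt(3 - 32*I*sqrt(2)) - 41 = -41 - 33*sqrt(3 - 32*I*sqrt(2))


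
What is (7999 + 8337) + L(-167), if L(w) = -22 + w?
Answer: 16147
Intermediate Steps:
(7999 + 8337) + L(-167) = (7999 + 8337) + (-22 - 167) = 16336 - 189 = 16147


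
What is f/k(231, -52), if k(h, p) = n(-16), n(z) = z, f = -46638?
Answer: 23319/8 ≈ 2914.9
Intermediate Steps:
k(h, p) = -16
f/k(231, -52) = -46638/(-16) = -46638*(-1/16) = 23319/8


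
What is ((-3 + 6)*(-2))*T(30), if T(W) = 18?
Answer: -108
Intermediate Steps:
((-3 + 6)*(-2))*T(30) = ((-3 + 6)*(-2))*18 = (3*(-2))*18 = -6*18 = -108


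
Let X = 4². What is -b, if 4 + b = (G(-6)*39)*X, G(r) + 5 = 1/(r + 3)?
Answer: 3332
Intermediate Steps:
G(r) = -5 + 1/(3 + r) (G(r) = -5 + 1/(r + 3) = -5 + 1/(3 + r))
X = 16
b = -3332 (b = -4 + (((-14 - 5*(-6))/(3 - 6))*39)*16 = -4 + (((-14 + 30)/(-3))*39)*16 = -4 + (-⅓*16*39)*16 = -4 - 16/3*39*16 = -4 - 208*16 = -4 - 3328 = -3332)
-b = -1*(-3332) = 3332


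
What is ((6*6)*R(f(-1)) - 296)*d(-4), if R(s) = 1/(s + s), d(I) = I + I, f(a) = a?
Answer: 2512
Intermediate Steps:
d(I) = 2*I
R(s) = 1/(2*s)
((6*6)*R(f(-1)) - 296)*d(-4) = ((6*6)*((½)/(-1)) - 296)*(2*(-4)) = (36*((½)*(-1)) - 296)*(-8) = (36*(-½) - 296)*(-8) = (-18 - 296)*(-8) = -314*(-8) = 2512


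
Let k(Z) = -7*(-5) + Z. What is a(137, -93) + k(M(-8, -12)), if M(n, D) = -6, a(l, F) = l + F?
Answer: 73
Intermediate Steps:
a(l, F) = F + l
k(Z) = 35 + Z
a(137, -93) + k(M(-8, -12)) = (-93 + 137) + (35 - 6) = 44 + 29 = 73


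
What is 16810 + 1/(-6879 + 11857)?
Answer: 83680181/4978 ≈ 16810.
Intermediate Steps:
16810 + 1/(-6879 + 11857) = 16810 + 1/4978 = 83680181/4978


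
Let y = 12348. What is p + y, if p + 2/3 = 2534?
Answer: 44644/3 ≈ 14881.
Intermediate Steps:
p = 7600/3 (p = -⅔ + 2534 = 7600/3 ≈ 2533.3)
p + y = 7600/3 + 12348 = 44644/3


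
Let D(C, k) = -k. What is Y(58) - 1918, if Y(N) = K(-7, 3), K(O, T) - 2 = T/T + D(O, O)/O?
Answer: -1916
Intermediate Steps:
K(O, T) = 2 (K(O, T) = 2 + (T/T + (-O)/O) = 2 + (1 - 1) = 2 + 0 = 2)
Y(N) = 2
Y(58) - 1918 = 2 - 1918 = -1916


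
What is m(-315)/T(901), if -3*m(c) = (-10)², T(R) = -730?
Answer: 10/219 ≈ 0.045662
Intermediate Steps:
m(c) = -100/3 (m(c) = -⅓*(-10)² = -⅓*100 = -100/3)
m(-315)/T(901) = -100/3/(-730) = -100/3*(-1/730) = 10/219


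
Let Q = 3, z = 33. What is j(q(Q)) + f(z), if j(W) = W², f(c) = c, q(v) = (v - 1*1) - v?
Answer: 34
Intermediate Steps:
q(v) = -1 (q(v) = (v - 1) - v = (-1 + v) - v = -1)
j(q(Q)) + f(z) = (-1)² + 33 = 1 + 33 = 34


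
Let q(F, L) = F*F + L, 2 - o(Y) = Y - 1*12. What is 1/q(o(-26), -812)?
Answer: 1/788 ≈ 0.0012690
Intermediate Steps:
o(Y) = 14 - Y (o(Y) = 2 - (Y - 1*12) = 2 - (Y - 12) = 2 - (-12 + Y) = 2 + (12 - Y) = 14 - Y)
q(F, L) = L + F**2 (q(F, L) = F**2 + L = L + F**2)
1/q(o(-26), -812) = 1/(-812 + (14 - 1*(-26))**2) = 1/(-812 + (14 + 26)**2) = 1/(-812 + 40**2) = 1/(-812 + 1600) = 1/788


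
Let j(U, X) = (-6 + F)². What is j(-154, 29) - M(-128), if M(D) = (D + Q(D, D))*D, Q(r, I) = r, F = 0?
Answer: -32732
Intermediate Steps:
M(D) = 2*D² (M(D) = (D + D)*D = (2*D)*D = 2*D²)
j(U, X) = 36 (j(U, X) = (-6 + 0)² = (-6)² = 36)
j(-154, 29) - M(-128) = 36 - 2*(-128)² = 36 - 2*16384 = 36 - 1*32768 = 36 - 32768 = -32732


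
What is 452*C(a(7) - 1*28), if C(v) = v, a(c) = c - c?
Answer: -12656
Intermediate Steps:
a(c) = 0
452*C(a(7) - 1*28) = 452*(0 - 1*28) = 452*(0 - 28) = 452*(-28) = -12656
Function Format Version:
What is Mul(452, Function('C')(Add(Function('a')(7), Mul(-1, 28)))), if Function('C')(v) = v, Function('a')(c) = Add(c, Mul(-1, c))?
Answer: -12656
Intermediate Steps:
Function('a')(c) = 0
Mul(452, Function('C')(Add(Function('a')(7), Mul(-1, 28)))) = Mul(452, Add(0, Mul(-1, 28))) = Mul(452, Add(0, -28)) = Mul(452, -28) = -12656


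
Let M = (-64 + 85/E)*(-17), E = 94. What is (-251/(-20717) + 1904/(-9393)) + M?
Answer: 19616921756537/18291909414 ≈ 1072.4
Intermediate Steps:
M = 100827/94 (M = (-64 + 85/94)*(-17) = -5931/94*(-17) = 100827/94 ≈ 1072.6)
(-251/(-20717) + 1904/(-9393)) + M = (-251/(-20717) + 1904/(-9393)) + 100827/94 = (-251*(-1/20717) + 1904*(-1/9393)) + 100827/94 = (251/20717 - 1904/9393) + 100827/94 = -37087525/194594781 + 100827/94 = 19616921756537/18291909414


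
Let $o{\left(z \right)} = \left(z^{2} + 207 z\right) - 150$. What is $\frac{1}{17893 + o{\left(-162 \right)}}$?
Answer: $\frac{1}{10453} \approx 9.5666 \cdot 10^{-5}$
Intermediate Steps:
$o{\left(z \right)} = -150 + z^{2} + 207 z$
$\frac{1}{17893 + o{\left(-162 \right)}} = \frac{1}{17893 + \left(-150 + \left(-162\right)^{2} + 207 \left(-162\right)\right)} = \frac{1}{17893 - 7440} = \frac{1}{10453}$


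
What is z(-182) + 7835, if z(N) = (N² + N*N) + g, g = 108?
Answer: 74191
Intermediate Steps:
z(N) = 108 + 2*N² (z(N) = (N² + N*N) + 108 = (N² + N²) + 108 = 2*N² + 108 = 108 + 2*N²)
z(-182) + 7835 = (108 + 2*(-182)²) + 7835 = (108 + 2*33124) + 7835 = (108 + 66248) + 7835 = 66356 + 7835 = 74191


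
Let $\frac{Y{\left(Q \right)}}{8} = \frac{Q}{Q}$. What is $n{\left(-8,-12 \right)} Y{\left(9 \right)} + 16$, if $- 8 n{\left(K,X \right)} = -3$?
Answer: $19$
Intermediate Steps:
$Y{\left(Q \right)} = 8$ ($Y{\left(Q \right)} = 8 \frac{Q}{Q} = 8 \cdot 1 = 8$)
$n{\left(K,X \right)} = \frac{3}{8}$ ($n{\left(K,X \right)} = \left(- \frac{1}{8}\right) \left(-3\right) = \frac{3}{8}$)
$n{\left(-8,-12 \right)} Y{\left(9 \right)} + 16 = \frac{3}{8} \cdot 8 + 16 = 3 + 16 = 19$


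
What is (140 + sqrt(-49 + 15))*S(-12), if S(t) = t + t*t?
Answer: 18480 + 132*I*sqrt(34) ≈ 18480.0 + 769.69*I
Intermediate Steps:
S(t) = t + t**2
(140 + sqrt(-49 + 15))*S(-12) = (140 + sqrt(-49 + 15))*(-12*(1 - 12)) = (140 + sqrt(-34))*(-12*(-11)) = (140 + I*sqrt(34))*132 = 18480 + 132*I*sqrt(34)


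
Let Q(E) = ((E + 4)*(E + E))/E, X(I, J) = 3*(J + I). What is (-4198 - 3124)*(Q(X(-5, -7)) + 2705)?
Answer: -19337402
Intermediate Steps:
X(I, J) = 3*I + 3*J (X(I, J) = 3*(I + J) = 3*I + 3*J)
Q(E) = 8 + 2*E (Q(E) = ((4 + E)*(2*E))/E = (2*E*(4 + E))/E = 8 + 2*E)
(-4198 - 3124)*(Q(X(-5, -7)) + 2705) = (-4198 - 3124)*((8 + 2*(3*(-5) + 3*(-7))) + 2705) = -7322*((8 + 2*(-15 - 21)) + 2705) = -7322*((8 + 2*(-36)) + 2705) = -7322*((8 - 72) + 2705) = -7322*(-64 + 2705) = -7322*2641 = -19337402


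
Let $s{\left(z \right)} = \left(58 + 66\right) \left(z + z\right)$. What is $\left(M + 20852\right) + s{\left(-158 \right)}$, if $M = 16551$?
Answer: $-1781$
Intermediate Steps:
$s{\left(z \right)} = 248 z$ ($s{\left(z \right)} = 124 \cdot 2 z = 248 z$)
$\left(M + 20852\right) + s{\left(-158 \right)} = \left(16551 + 20852\right) + 248 \left(-158\right) = 37403 - 39184 = -1781$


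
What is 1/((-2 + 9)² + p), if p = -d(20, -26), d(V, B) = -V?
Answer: 1/69 ≈ 0.014493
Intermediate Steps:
p = 20 (p = -(-1)*20 = -1*(-20) = 20)
1/((-2 + 9)² + p) = 1/((-2 + 9)² + 20) = 1/(7² + 20) = 1/(49 + 20) = 1/69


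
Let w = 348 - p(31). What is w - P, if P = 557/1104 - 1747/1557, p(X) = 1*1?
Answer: 199176485/572976 ≈ 347.62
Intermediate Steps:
p(X) = 1
P = -353813/572976 (P = 557*(1/1104) - 1747*1/1557 = 557/1104 - 1747/1557 = -353813/572976 ≈ -0.61750)
w = 347 (w = 348 - 1*1 = 348 - 1 = 347)
w - P = 347 - 1*(-353813/572976) = 347 + 353813/572976 = 199176485/572976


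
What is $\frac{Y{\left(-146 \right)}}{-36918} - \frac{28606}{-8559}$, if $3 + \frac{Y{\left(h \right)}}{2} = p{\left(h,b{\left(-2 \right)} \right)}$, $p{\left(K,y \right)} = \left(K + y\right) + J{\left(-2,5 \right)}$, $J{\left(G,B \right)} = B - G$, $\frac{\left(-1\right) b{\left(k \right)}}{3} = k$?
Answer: $\frac{58800242}{17554509} \approx 3.3496$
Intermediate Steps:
$b{\left(k \right)} = - 3 k$
$p{\left(K,y \right)} = 7 + K + y$ ($p{\left(K,y \right)} = \left(K + y\right) + \left(5 - -2\right) = \left(K + y\right) + \left(5 + 2\right) = \left(K + y\right) + 7 = 7 + K + y$)
$Y{\left(h \right)} = 20 + 2 h$ ($Y{\left(h \right)} = -6 + 2 \left(7 + h - -6\right) = -6 + 2 \left(7 + h + 6\right) = -6 + 2 \left(13 + h\right) = -6 + \left(26 + 2 h\right) = 20 + 2 h$)
$\frac{Y{\left(-146 \right)}}{-36918} - \frac{28606}{-8559} = \frac{20 + 2 \left(-146\right)}{-36918} - \frac{28606}{-8559} = \left(20 - 292\right) \left(- \frac{1}{36918}\right) - - \frac{28606}{8559} = \left(-272\right) \left(- \frac{1}{36918}\right) + \frac{28606}{8559} = \frac{136}{18459} + \frac{28606}{8559} = \frac{58800242}{17554509}$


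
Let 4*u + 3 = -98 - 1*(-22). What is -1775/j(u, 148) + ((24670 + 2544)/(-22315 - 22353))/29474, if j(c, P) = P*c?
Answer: 1168393587639/1924129979668 ≈ 0.60723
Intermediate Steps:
u = -79/4 (u = -3/4 + (-98 - 1*(-22))/4 = -3/4 + (-98 + 22)/4 = -3/4 + (1/4)*(-76) = -3/4 - 19 = -79/4 ≈ -19.750)
-1775/j(u, 148) + ((24670 + 2544)/(-22315 - 22353))/29474 = -1775/(148*(-79/4)) + ((24670 + 2544)/(-22315 - 22353))/29474 = -1775/(-2923) + (27214/(-44668))*(1/29474) = -1775*(-1/2923) + (27214*(-1/44668))*(1/29474) = 1775/2923 - 13607/22334*1/29474 = 1775/2923 - 13607/658272316 = 1168393587639/1924129979668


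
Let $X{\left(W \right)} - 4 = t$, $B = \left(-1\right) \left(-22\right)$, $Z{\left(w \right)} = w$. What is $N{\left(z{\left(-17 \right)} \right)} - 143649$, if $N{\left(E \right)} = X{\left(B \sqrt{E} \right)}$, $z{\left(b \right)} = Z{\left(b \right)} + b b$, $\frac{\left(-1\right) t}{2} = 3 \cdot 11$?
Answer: $-143711$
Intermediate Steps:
$t = -66$ ($t = - 2 \cdot 3 \cdot 11 = \left(-2\right) 33 = -66$)
$B = 22$
$z{\left(b \right)} = b + b^{2}$ ($z{\left(b \right)} = b + b b = b + b^{2}$)
$X{\left(W \right)} = -62$ ($X{\left(W \right)} = 4 - 66 = -62$)
$N{\left(E \right)} = -62$
$N{\left(z{\left(-17 \right)} \right)} - 143649 = -62 - 143649 = -143711$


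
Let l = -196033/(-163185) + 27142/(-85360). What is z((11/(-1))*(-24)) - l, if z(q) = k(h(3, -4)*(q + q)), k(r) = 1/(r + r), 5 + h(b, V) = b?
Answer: -895331273/1013052480 ≈ -0.88380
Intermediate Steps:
h(b, V) = -5 + b
k(r) = 1/(2*r)
z(q) = -1/(8*q) (z(q) = 1/(2*(((-5 + 3)*(q + q)))) = 1/(2*((-4*q))) = (-1/(4*q))/2 = -1/(8*q))
l = 111856451/126631560 (l = -196033*(-1/163185) + 27142*(-1/85360) = 196033/163185 - 13571/42680 = 111856451/126631560 ≈ 0.88332)
z((11/(-1))*(-24)) - l = -1/(8*((11/(-1))*(-24))) - 1*111856451/126631560 = -1/(8*((11*(-1))*(-24))) - 111856451/126631560 = -1/(8*((-11*(-24)))) - 111856451/126631560 = -⅛/264 - 111856451/126631560 = -⅛*1/264 - 111856451/126631560 = -1/2112 - 111856451/126631560 = -895331273/1013052480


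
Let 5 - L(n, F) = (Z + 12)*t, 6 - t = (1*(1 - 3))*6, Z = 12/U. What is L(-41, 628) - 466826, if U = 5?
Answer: -2335401/5 ≈ -4.6708e+5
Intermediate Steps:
Z = 12/5 ≈ 2.4000
t = 18 (t = 6 - 1*(1 - 3)*6 = 6 - 1*(-2)*6 = 6 - (-2)*6 = 6 - 1*(-12) = 6 + 12 = 18)
L(n, F) = -1271/5 (L(n, F) = 5 - (12/5 + 12)*18 = 5 - 72*18/5 = 5 - 1*1296/5 = 5 - 1296/5 = -1271/5)
L(-41, 628) - 466826 = -1271/5 - 466826 = -2335401/5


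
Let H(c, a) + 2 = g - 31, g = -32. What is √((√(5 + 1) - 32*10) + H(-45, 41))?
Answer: √(-385 + √6) ≈ 19.559*I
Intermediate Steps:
H(c, a) = -65 (H(c, a) = -2 + (-32 - 31) = -2 - 63 = -65)
√((√(5 + 1) - 32*10) + H(-45, 41)) = √((√(5 + 1) - 32*10) - 65) = √((√6 - 320) - 65) = √((-320 + √6) - 65) = √(-385 + √6)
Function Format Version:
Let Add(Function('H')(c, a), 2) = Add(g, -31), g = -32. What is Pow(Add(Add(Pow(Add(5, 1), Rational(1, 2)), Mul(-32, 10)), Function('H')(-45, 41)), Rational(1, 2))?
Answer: Pow(Add(-385, Pow(6, Rational(1, 2))), Rational(1, 2)) ≈ Mul(19.559, I)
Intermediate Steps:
Function('H')(c, a) = -65 (Function('H')(c, a) = Add(-2, Add(-32, -31)) = Add(-2, -63) = -65)
Pow(Add(Add(Pow(Add(5, 1), Rational(1, 2)), Mul(-32, 10)), Function('H')(-45, 41)), Rational(1, 2)) = Pow(Add(Add(Pow(Add(5, 1), Rational(1, 2)), Mul(-32, 10)), -65), Rational(1, 2)) = Pow(Add(Add(Pow(6, Rational(1, 2)), -320), -65), Rational(1, 2)) = Pow(Add(Add(-320, Pow(6, Rational(1, 2))), -65), Rational(1, 2)) = Pow(Add(-385, Pow(6, Rational(1, 2))), Rational(1, 2))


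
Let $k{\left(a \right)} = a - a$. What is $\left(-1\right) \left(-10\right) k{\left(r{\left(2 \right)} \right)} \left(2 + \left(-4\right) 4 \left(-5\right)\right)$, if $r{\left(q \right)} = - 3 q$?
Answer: $0$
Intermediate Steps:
$k{\left(a \right)} = 0$
$\left(-1\right) \left(-10\right) k{\left(r{\left(2 \right)} \right)} \left(2 + \left(-4\right) 4 \left(-5\right)\right) = \left(-1\right) \left(-10\right) 0 \left(2 + \left(-4\right) 4 \left(-5\right)\right) = 10 \cdot 0 \left(2 - -80\right) = 0 \left(2 + 80\right) = 0 \cdot 82 = 0$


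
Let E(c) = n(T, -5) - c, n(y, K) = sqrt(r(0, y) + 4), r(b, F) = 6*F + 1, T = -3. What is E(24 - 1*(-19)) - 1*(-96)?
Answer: 53 + I*sqrt(13) ≈ 53.0 + 3.6056*I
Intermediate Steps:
r(b, F) = 1 + 6*F
n(y, K) = sqrt(5 + 6*y) (n(y, K) = sqrt((1 + 6*y) + 4) = sqrt(5 + 6*y))
E(c) = -c + I*sqrt(13) (E(c) = sqrt(5 + 6*(-3)) - c = sqrt(5 - 18) - c = sqrt(-13) - c = I*sqrt(13) - c = -c + I*sqrt(13))
E(24 - 1*(-19)) - 1*(-96) = (-(24 - 1*(-19)) + I*sqrt(13)) - 1*(-96) = (-(24 + 19) + I*sqrt(13)) + 96 = (-1*43 + I*sqrt(13)) + 96 = (-43 + I*sqrt(13)) + 96 = 53 + I*sqrt(13)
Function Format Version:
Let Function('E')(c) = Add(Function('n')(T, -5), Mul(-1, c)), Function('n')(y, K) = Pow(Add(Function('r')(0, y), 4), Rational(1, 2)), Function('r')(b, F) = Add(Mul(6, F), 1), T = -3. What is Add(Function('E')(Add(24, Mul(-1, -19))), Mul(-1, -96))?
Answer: Add(53, Mul(I, Pow(13, Rational(1, 2)))) ≈ Add(53.000, Mul(3.6056, I))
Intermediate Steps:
Function('r')(b, F) = Add(1, Mul(6, F))
Function('n')(y, K) = Pow(Add(5, Mul(6, y)), Rational(1, 2)) (Function('n')(y, K) = Pow(Add(Add(1, Mul(6, y)), 4), Rational(1, 2)) = Pow(Add(5, Mul(6, y)), Rational(1, 2)))
Function('E')(c) = Add(Mul(-1, c), Mul(I, Pow(13, Rational(1, 2)))) (Function('E')(c) = Add(Pow(Add(5, Mul(6, -3)), Rational(1, 2)), Mul(-1, c)) = Add(Pow(Add(5, -18), Rational(1, 2)), Mul(-1, c)) = Add(Pow(-13, Rational(1, 2)), Mul(-1, c)) = Add(Mul(I, Pow(13, Rational(1, 2))), Mul(-1, c)) = Add(Mul(-1, c), Mul(I, Pow(13, Rational(1, 2)))))
Add(Function('E')(Add(24, Mul(-1, -19))), Mul(-1, -96)) = Add(Add(Mul(-1, Add(24, Mul(-1, -19))), Mul(I, Pow(13, Rational(1, 2)))), Mul(-1, -96)) = Add(Add(Mul(-1, Add(24, 19)), Mul(I, Pow(13, Rational(1, 2)))), 96) = Add(Add(Mul(-1, 43), Mul(I, Pow(13, Rational(1, 2)))), 96) = Add(Add(-43, Mul(I, Pow(13, Rational(1, 2)))), 96) = Add(53, Mul(I, Pow(13, Rational(1, 2))))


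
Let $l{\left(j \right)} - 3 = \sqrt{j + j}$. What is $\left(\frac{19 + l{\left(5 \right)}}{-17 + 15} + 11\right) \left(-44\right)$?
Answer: $22 \sqrt{10} \approx 69.57$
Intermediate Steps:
$l{\left(j \right)} = 3 + \sqrt{2} \sqrt{j}$ ($l{\left(j \right)} = 3 + \sqrt{j + j} = 3 + \sqrt{2 j} = 3 + \sqrt{2} \sqrt{j}$)
$\left(\frac{19 + l{\left(5 \right)}}{-17 + 15} + 11\right) \left(-44\right) = \left(\frac{19 + \left(3 + \sqrt{2} \sqrt{5}\right)}{-17 + 15} + 11\right) \left(-44\right) = \left(\frac{19 + \left(3 + \sqrt{10}\right)}{-2} + 11\right) \left(-44\right) = \left(\left(22 + \sqrt{10}\right) \left(- \frac{1}{2}\right) + 11\right) \left(-44\right) = \left(\left(-11 - \frac{\sqrt{10}}{2}\right) + 11\right) \left(-44\right) = - \frac{\sqrt{10}}{2} \left(-44\right) = 22 \sqrt{10}$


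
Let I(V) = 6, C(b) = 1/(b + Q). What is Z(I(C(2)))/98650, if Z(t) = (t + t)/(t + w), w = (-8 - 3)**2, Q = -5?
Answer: 6/6264275 ≈ 9.5781e-7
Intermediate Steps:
w = 121 (w = (-11)**2 = 121)
C(b) = 1/(-5 + b) (C(b) = 1/(b - 5) = 1/(-5 + b))
Z(t) = 2*t/(121 + t) (Z(t) = (t + t)/(t + 121) = (2*t)/(121 + t) = 2*t/(121 + t))
Z(I(C(2)))/98650 = (2*6/(121 + 6))/98650 = (2*6/127)*(1/98650) = (2*6*(1/127))*(1/98650) = (12/127)*(1/98650) = 6/6264275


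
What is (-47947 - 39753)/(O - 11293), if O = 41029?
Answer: -21925/7434 ≈ -2.9493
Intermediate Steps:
(-47947 - 39753)/(O - 11293) = (-47947 - 39753)/(41029 - 11293) = -87700/29736 = -87700*1/29736 = -21925/7434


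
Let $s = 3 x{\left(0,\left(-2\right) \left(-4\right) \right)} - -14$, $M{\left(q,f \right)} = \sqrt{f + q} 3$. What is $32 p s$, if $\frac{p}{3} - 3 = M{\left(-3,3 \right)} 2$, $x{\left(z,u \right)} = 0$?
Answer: $4032$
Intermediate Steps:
$M{\left(q,f \right)} = 3 \sqrt{f + q}$
$s = 14$ ($s = 3 \cdot 0 - -14 = 0 + 14 = 14$)
$p = 9$ ($p = 9 + 3 \cdot 3 \sqrt{3 - 3} \cdot 2 = 9 + 3 \cdot 3 \sqrt{0} \cdot 2 = 9 + 3 \cdot 3 \cdot 0 \cdot 2 = 9 + 3 \cdot 0 \cdot 2 = 9 + 3 \cdot 0 = 9 + 0 = 9$)
$32 p s = 32 \cdot 9 \cdot 14 = 288 \cdot 14 = 4032$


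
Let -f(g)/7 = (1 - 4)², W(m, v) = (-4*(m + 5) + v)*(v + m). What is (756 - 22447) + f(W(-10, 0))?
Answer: -21754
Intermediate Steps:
W(m, v) = (m + v)*(-20 + v - 4*m) (W(m, v) = (-4*(5 + m) + v)*(m + v) = ((-20 - 4*m) + v)*(m + v) = (-20 + v - 4*m)*(m + v) = (m + v)*(-20 + v - 4*m))
f(g) = -63 (f(g) = -7*(1 - 4)² = -7*(-3)² = -7*9 = -63)
(756 - 22447) + f(W(-10, 0)) = (756 - 22447) - 63 = -21691 - 63 = -21754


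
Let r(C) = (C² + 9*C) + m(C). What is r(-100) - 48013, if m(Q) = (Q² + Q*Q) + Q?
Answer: -19013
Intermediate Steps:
m(Q) = Q + 2*Q² (m(Q) = (Q² + Q²) + Q = 2*Q² + Q = Q + 2*Q²)
r(C) = C² + 9*C + C*(1 + 2*C) (r(C) = (C² + 9*C) + C*(1 + 2*C) = C² + 9*C + C*(1 + 2*C))
r(-100) - 48013 = -100*(10 + 3*(-100)) - 48013 = -100*(10 - 300) - 48013 = -100*(-290) - 48013 = 29000 - 48013 = -19013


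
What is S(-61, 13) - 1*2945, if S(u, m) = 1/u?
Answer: -179646/61 ≈ -2945.0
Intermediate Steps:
S(-61, 13) - 1*2945 = 1/(-61) - 1*2945 = -1/61 - 2945 = -179646/61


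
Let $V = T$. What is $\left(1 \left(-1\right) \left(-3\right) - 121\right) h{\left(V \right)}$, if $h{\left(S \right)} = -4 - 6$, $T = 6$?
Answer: $1180$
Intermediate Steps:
$V = 6$
$h{\left(S \right)} = -10$
$\left(1 \left(-1\right) \left(-3\right) - 121\right) h{\left(V \right)} = \left(1 \left(-1\right) \left(-3\right) - 121\right) \left(-10\right) = \left(\left(-1\right) \left(-3\right) - 121\right) \left(-10\right) = \left(3 - 121\right) \left(-10\right) = \left(-118\right) \left(-10\right) = 1180$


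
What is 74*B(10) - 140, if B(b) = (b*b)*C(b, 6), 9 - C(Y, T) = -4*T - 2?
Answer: 258860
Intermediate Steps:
C(Y, T) = 11 + 4*T (C(Y, T) = 9 - (-4*T - 2) = 9 - (-2 - 4*T) = 9 + (2 + 4*T) = 11 + 4*T)
B(b) = 35*b**2 (B(b) = (b*b)*(11 + 4*6) = b**2*(11 + 24) = b**2*35 = 35*b**2)
74*B(10) - 140 = 74*(35*10**2) - 140 = 74*(35*100) - 140 = 74*3500 - 140 = 259000 - 140 = 258860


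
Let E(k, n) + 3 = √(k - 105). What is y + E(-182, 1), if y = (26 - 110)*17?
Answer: -1431 + I*√287 ≈ -1431.0 + 16.941*I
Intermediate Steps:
E(k, n) = -3 + √(-105 + k) (E(k, n) = -3 + √(k - 105) = -3 + √(-105 + k))
y = -1428 (y = -84*17 = -1428)
y + E(-182, 1) = -1428 + (-3 + √(-105 - 182)) = -1428 + (-3 + √(-287)) = -1428 + (-3 + I*√287) = -1431 + I*√287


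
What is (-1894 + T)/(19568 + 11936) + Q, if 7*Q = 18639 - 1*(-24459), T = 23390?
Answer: 169738733/27566 ≈ 6157.5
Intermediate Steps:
Q = 43098/7 (Q = (18639 - 1*(-24459))/7 = (18639 + 24459)/7 = (⅐)*43098 = 43098/7 ≈ 6156.9)
(-1894 + T)/(19568 + 11936) + Q = (-1894 + 23390)/(19568 + 11936) + 43098/7 = 21496/31504 + 43098/7 = 21496*(1/31504) + 43098/7 = 2687/3938 + 43098/7 = 169738733/27566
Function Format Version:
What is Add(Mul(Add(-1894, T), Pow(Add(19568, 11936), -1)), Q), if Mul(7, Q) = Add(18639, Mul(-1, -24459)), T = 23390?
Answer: Rational(169738733, 27566) ≈ 6157.5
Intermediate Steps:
Q = Rational(43098, 7) (Q = Mul(Rational(1, 7), Add(18639, Mul(-1, -24459))) = Mul(Rational(1, 7), Add(18639, 24459)) = Mul(Rational(1, 7), 43098) = Rational(43098, 7) ≈ 6156.9)
Add(Mul(Add(-1894, T), Pow(Add(19568, 11936), -1)), Q) = Add(Mul(Add(-1894, 23390), Pow(Add(19568, 11936), -1)), Rational(43098, 7)) = Add(Mul(21496, Pow(31504, -1)), Rational(43098, 7)) = Add(Mul(21496, Rational(1, 31504)), Rational(43098, 7)) = Add(Rational(2687, 3938), Rational(43098, 7)) = Rational(169738733, 27566)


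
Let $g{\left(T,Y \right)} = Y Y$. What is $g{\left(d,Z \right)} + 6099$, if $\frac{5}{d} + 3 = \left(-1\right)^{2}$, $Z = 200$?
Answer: $46099$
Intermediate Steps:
$d = - \frac{5}{2}$ ($d = \frac{5}{-3 + \left(-1\right)^{2}} = \frac{5}{-3 + 1} = \frac{5}{-2} = 5 \left(- \frac{1}{2}\right) = - \frac{5}{2} \approx -2.5$)
$g{\left(T,Y \right)} = Y^{2}$
$g{\left(d,Z \right)} + 6099 = 200^{2} + 6099 = 40000 + 6099 = 46099$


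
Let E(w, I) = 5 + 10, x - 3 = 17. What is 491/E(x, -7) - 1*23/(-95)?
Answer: 9398/285 ≈ 32.975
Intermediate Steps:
x = 20 (x = 3 + 17 = 20)
E(w, I) = 15
491/E(x, -7) - 1*23/(-95) = 491/15 - 1*23/(-95) = 491*(1/15) - 23*(-1/95) = 491/15 + 23/95 = 9398/285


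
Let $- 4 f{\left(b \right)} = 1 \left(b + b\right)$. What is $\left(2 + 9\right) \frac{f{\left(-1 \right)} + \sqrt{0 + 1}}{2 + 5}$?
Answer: $\frac{33}{14} \approx 2.3571$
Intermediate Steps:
$f{\left(b \right)} = - \frac{b}{2}$ ($f{\left(b \right)} = - \frac{1 \left(b + b\right)}{4} = - \frac{1 \cdot 2 b}{4} = - \frac{2 b}{4} = - \frac{b}{2}$)
$\left(2 + 9\right) \frac{f{\left(-1 \right)} + \sqrt{0 + 1}}{2 + 5} = \left(2 + 9\right) \frac{\left(- \frac{1}{2}\right) \left(-1\right) + \sqrt{0 + 1}}{2 + 5} = 11 \frac{\frac{1}{2} + \sqrt{1}}{7} = 11 \left(\frac{1}{2} + 1\right) \frac{1}{7} = 11 \cdot \frac{3}{2} \cdot \frac{1}{7} = 11 \cdot \frac{3}{14} = \frac{33}{14}$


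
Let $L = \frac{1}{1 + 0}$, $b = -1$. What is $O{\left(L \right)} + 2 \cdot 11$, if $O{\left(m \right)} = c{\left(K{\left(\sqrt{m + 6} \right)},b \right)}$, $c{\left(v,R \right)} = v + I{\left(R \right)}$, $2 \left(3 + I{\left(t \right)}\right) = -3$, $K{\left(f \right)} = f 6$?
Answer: $\frac{35}{2} + 6 \sqrt{7} \approx 33.375$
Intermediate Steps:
$K{\left(f \right)} = 6 f$
$I{\left(t \right)} = - \frac{9}{2}$ ($I{\left(t \right)} = -3 + \frac{1}{2} \left(-3\right) = -3 - \frac{3}{2} = - \frac{9}{2}$)
$c{\left(v,R \right)} = - \frac{9}{2} + v$ ($c{\left(v,R \right)} = v - \frac{9}{2} = - \frac{9}{2} + v$)
$L = 1$ ($L = 1^{-1} = 1$)
$O{\left(m \right)} = - \frac{9}{2} + 6 \sqrt{6 + m}$ ($O{\left(m \right)} = - \frac{9}{2} + 6 \sqrt{m + 6} = - \frac{9}{2} + 6 \sqrt{6 + m}$)
$O{\left(L \right)} + 2 \cdot 11 = \left(- \frac{9}{2} + 6 \sqrt{6 + 1}\right) + 2 \cdot 11 = \left(- \frac{9}{2} + 6 \sqrt{7}\right) + 22 = \frac{35}{2} + 6 \sqrt{7}$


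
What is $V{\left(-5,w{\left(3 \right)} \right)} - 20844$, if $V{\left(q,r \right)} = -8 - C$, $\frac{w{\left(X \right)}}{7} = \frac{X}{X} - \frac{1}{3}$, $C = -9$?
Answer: $-20843$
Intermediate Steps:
$w{\left(X \right)} = \frac{14}{3}$ ($w{\left(X \right)} = 7 \left(\frac{X}{X} - \frac{1}{3}\right) = 7 \left(1 - \frac{1}{3}\right) = 7 \cdot \frac{2}{3} = \frac{14}{3}$)
$V{\left(q,r \right)} = 1$ ($V{\left(q,r \right)} = -8 - -9 = -8 + 9 = 1$)
$V{\left(-5,w{\left(3 \right)} \right)} - 20844 = 1 - 20844 = -20843$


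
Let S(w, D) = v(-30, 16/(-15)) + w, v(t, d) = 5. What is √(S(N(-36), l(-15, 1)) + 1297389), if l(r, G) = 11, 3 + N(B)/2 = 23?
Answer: 19*√3594 ≈ 1139.0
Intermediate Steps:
N(B) = 40 (N(B) = -6 + 2*23 = -6 + 46 = 40)
S(w, D) = 5 + w
√(S(N(-36), l(-15, 1)) + 1297389) = √((5 + 40) + 1297389) = √(45 + 1297389) = √1297434 = 19*√3594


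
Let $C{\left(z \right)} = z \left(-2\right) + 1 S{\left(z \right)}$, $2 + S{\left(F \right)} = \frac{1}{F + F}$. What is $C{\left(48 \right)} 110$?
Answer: $- \frac{517385}{48} \approx -10779.0$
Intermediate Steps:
$S{\left(F \right)} = -2 + \frac{1}{2 F}$ ($S{\left(F \right)} = -2 + \frac{1}{F + F} = -2 + \frac{1}{2 F}$)
$C{\left(z \right)} = -2 + \frac{1}{2 z} - 2 z$ ($C{\left(z \right)} = z \left(-2\right) + 1 \left(-2 + \frac{1}{2 z}\right) = - 2 z - \left(2 - \frac{1}{2 z}\right) = -2 + \frac{1}{2 z} - 2 z$)
$C{\left(48 \right)} 110 = \left(-2 + \frac{1}{2 \cdot 48} - 96\right) 110 = \left(-2 + \frac{1}{2} \cdot \frac{1}{48} - 96\right) 110 = \left(-2 + \frac{1}{96} - 96\right) 110 = \left(- \frac{9407}{96}\right) 110 = - \frac{517385}{48}$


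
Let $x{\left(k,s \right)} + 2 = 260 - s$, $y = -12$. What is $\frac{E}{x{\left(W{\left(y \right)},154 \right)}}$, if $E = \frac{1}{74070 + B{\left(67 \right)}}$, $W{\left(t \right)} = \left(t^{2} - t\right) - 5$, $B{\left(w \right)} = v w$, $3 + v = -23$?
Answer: $\frac{1}{7522112} \approx 1.3294 \cdot 10^{-7}$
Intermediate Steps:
$v = -26$ ($v = -3 - 23 = -26$)
$B{\left(w \right)} = - 26 w$
$W{\left(t \right)} = -5 + t^{2} - t$
$x{\left(k,s \right)} = 258 - s$ ($x{\left(k,s \right)} = -2 - \left(-260 + s\right) = 258 - s$)
$E = \frac{1}{72328}$ ($E = \frac{1}{74070 - 1742} = \frac{1}{72328} \approx 1.3826 \cdot 10^{-5}$)
$\frac{E}{x{\left(W{\left(y \right)},154 \right)}} = \frac{1}{72328 \left(258 - 154\right)} = \frac{1}{72328 \cdot 104} = \frac{1}{72328} \cdot \frac{1}{104} = \frac{1}{7522112}$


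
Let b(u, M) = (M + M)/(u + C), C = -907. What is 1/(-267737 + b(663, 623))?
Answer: -122/32664537 ≈ -3.7349e-6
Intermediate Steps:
b(u, M) = 2*M/(-907 + u) (b(u, M) = (M + M)/(u - 907) = (2*M)/(-907 + u) = 2*M/(-907 + u))
1/(-267737 + b(663, 623)) = 1/(-267737 + 2*623/(-907 + 663)) = 1/(-267737 + 2*623/(-244)) = 1/(-267737 + 2*623*(-1/244)) = 1/(-267737 - 623/122) = 1/(-32664537/122) = -122/32664537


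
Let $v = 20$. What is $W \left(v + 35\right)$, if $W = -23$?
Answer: $-1265$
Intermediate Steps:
$W \left(v + 35\right) = - 23 \left(20 + 35\right) = \left(-23\right) 55 = -1265$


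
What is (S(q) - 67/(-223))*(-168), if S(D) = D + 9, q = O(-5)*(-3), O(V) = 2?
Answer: -123648/223 ≈ -554.48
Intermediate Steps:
q = -6 (q = 2*(-3) = -6)
S(D) = 9 + D
(S(q) - 67/(-223))*(-168) = ((9 - 6) - 67/(-223))*(-168) = (3 - 67*(-1/223))*(-168) = (3 + 67/223)*(-168) = (736/223)*(-168) = -123648/223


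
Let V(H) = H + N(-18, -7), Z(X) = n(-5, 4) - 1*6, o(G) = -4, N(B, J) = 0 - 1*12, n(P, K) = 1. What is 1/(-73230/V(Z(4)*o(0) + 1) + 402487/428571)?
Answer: -428571/3486736883 ≈ -0.00012291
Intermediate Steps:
N(B, J) = -12 (N(B, J) = 0 - 12 = -12)
Z(X) = -5 (Z(X) = 1 - 1*6 = 1 - 6 = -5)
V(H) = -12 + H (V(H) = H - 12 = -12 + H)
1/(-73230/V(Z(4)*o(0) + 1) + 402487/428571) = 1/(-73230/(-12 + (-5*(-4) + 1)) + 402487/428571) = 1/(-73230/(-12 + (20 + 1)) + 402487*(1/428571)) = 1/(-73230/(-12 + 21) + 402487/428571) = 1/(-73230/9 + 402487/428571) = 1/(-73230*⅑ + 402487/428571) = 1/(-24410/3 + 402487/428571) = 1/(-3486736883/428571) = -428571/3486736883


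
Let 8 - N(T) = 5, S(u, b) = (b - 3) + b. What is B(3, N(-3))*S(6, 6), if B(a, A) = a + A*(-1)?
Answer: 0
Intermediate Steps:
S(u, b) = -3 + 2*b (S(u, b) = (-3 + b) + b = -3 + 2*b)
N(T) = 3 (N(T) = 8 - 1*5 = 8 - 5 = 3)
B(a, A) = a - A
B(3, N(-3))*S(6, 6) = (3 - 1*3)*(-3 + 2*6) = (3 - 3)*(-3 + 12) = 0*9 = 0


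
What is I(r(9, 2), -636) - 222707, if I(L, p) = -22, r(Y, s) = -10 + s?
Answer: -222729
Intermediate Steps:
I(r(9, 2), -636) - 222707 = -22 - 222707 = -222729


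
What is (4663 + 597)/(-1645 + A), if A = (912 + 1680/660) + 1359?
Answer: 28930/3457 ≈ 8.3685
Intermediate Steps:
A = 25009/11 (A = (912 + 1680*(1/660)) + 1359 = (912 + 28/11) + 1359 = 10060/11 + 1359 = 25009/11 ≈ 2273.5)
(4663 + 597)/(-1645 + A) = (4663 + 597)/(-1645 + 25009/11) = 5260/(6914/11) = 5260*(11/6914) = 28930/3457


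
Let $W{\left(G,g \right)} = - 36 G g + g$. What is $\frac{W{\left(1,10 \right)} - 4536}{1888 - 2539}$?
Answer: $\frac{698}{93} \approx 7.5054$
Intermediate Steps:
$W{\left(G,g \right)} = g - 36 G g$ ($W{\left(G,g \right)} = - 36 G g + g = g - 36 G g$)
$\frac{W{\left(1,10 \right)} - 4536}{1888 - 2539} = \frac{10 \left(1 - 36\right) - 4536}{1888 - 2539} = \frac{10 \left(1 - 36\right) - 4536}{-651} = \left(10 \left(-35\right) - 4536\right) \left(- \frac{1}{651}\right) = \left(-350 - 4536\right) \left(- \frac{1}{651}\right) = \left(-4886\right) \left(- \frac{1}{651}\right) = \frac{698}{93}$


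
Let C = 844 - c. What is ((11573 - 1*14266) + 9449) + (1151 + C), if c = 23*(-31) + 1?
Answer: 9463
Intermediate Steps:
c = -712 (c = -713 + 1 = -712)
C = 1556 (C = 844 - 1*(-712) = 844 + 712 = 1556)
((11573 - 1*14266) + 9449) + (1151 + C) = ((11573 - 1*14266) + 9449) + (1151 + 1556) = ((11573 - 14266) + 9449) + 2707 = (-2693 + 9449) + 2707 = 6756 + 2707 = 9463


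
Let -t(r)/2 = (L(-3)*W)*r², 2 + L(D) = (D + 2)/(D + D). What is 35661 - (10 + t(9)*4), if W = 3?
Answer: 32087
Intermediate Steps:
L(D) = -2 + (2 + D)/(2*D) (L(D) = -2 + (D + 2)/(D + D) = -2 + (2 + D)/((2*D)) = -2 + (2 + D)*(1/(2*D)) = -2 + (2 + D)/(2*D))
t(r) = 11*r² (t(r) = -2*(-3/2 + 1/(-3))*3*r² = -2*(-3/2 - ⅓)*3*r² = -2*(-11/6*3)*r² = -(-11)*r² = 11*r²)
35661 - (10 + t(9)*4) = 35661 - (10 + (11*9²)*4) = 35661 - (10 + (11*81)*4) = 35661 - (10 + 891*4) = 35661 - (10 + 3564) = 35661 - 1*3574 = 35661 - 3574 = 32087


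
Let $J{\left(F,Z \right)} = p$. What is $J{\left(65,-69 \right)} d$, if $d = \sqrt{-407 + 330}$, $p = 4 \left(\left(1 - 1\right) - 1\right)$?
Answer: $- 4 i \sqrt{77} \approx - 35.1 i$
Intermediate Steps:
$p = -4$ ($p = 4 \left(\left(1 - 1\right) - 1\right) = 4 \left(0 - 1\right) = 4 \left(-1\right) = -4$)
$J{\left(F,Z \right)} = -4$
$d = i \sqrt{77}$ ($d = \sqrt{-77} = i \sqrt{77} \approx 8.775 i$)
$J{\left(65,-69 \right)} d = - 4 i \sqrt{77}$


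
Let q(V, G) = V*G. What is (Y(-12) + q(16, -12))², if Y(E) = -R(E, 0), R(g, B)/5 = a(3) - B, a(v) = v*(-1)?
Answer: 31329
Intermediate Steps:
a(v) = -v
R(g, B) = -15 - 5*B (R(g, B) = 5*(-1*3 - B) = 5*(-3 - B) = -15 - 5*B)
q(V, G) = G*V
Y(E) = 15 (Y(E) = -(-15 - 5*0) = -(-15 + 0) = -1*(-15) = 15)
(Y(-12) + q(16, -12))² = (15 - 12*16)² = (15 - 192)² = (-177)² = 31329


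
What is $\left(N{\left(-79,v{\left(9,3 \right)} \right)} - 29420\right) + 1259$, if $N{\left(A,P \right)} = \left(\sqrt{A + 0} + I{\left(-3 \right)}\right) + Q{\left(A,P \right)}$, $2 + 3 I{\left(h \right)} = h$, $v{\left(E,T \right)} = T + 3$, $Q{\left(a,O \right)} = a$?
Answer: $- \frac{84725}{3} + i \sqrt{79} \approx -28242.0 + 8.8882 i$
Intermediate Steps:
$v{\left(E,T \right)} = 3 + T$
$I{\left(h \right)} = - \frac{2}{3} + \frac{h}{3}$
$N{\left(A,P \right)} = - \frac{5}{3} + A + \sqrt{A}$ ($N{\left(A,P \right)} = \left(\sqrt{A + 0} + \left(- \frac{2}{3} + \frac{1}{3} \left(-3\right)\right)\right) + A = \left(\sqrt{A} - \frac{5}{3}\right) + A = \left(- \frac{5}{3} + \sqrt{A}\right) + A = - \frac{5}{3} + A + \sqrt{A}$)
$\left(N{\left(-79,v{\left(9,3 \right)} \right)} - 29420\right) + 1259 = \left(\left(- \frac{5}{3} - 79 + \sqrt{-79}\right) - 29420\right) + 1259 = \left(\left(- \frac{5}{3} - 79 + i \sqrt{79}\right) - 29420\right) + 1259 = \left(\left(- \frac{242}{3} + i \sqrt{79}\right) - 29420\right) + 1259 = \left(- \frac{88502}{3} + i \sqrt{79}\right) + 1259 = - \frac{84725}{3} + i \sqrt{79}$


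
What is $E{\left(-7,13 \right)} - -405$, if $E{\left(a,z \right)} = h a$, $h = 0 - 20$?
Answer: $545$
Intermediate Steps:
$h = -20$ ($h = 0 - 20 = -20$)
$E{\left(a,z \right)} = - 20 a$
$E{\left(-7,13 \right)} - -405 = \left(-20\right) \left(-7\right) - -405 = 140 + 405 = 545$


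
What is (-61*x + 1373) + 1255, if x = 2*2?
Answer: 2384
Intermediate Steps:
x = 4
(-61*x + 1373) + 1255 = (-61*4 + 1373) + 1255 = (-244 + 1373) + 1255 = 1129 + 1255 = 2384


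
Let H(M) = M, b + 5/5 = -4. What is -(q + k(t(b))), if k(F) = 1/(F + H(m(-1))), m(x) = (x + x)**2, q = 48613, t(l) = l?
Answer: -48612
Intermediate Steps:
b = -5 (b = -1 - 4 = -5)
m(x) = 4*x**2 (m(x) = (2*x)**2 = 4*x**2)
k(F) = 1/(4 + F) (k(F) = 1/(F + 4*(-1)**2) = 1/(F + 4*1) = 1/(F + 4) = 1/(4 + F))
-(q + k(t(b))) = -(48613 + 1/(4 - 5)) = -(48613 + 1/(-1)) = -(48613 - 1) = -1*48612 = -48612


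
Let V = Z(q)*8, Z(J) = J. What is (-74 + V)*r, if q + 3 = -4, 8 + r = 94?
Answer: -11180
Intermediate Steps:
r = 86 (r = -8 + 94 = 86)
q = -7 (q = -3 - 4 = -7)
V = -56 (V = -7*8 = -56)
(-74 + V)*r = (-74 - 56)*86 = -130*86 = -11180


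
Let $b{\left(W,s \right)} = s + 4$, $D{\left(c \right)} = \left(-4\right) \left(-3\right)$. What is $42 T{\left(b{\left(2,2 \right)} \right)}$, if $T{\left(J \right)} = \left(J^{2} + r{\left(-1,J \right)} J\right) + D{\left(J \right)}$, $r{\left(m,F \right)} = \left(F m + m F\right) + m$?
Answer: $-1260$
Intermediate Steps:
$r{\left(m,F \right)} = m + 2 F m$ ($r{\left(m,F \right)} = \left(F m + F m\right) + m = 2 F m + m = m + 2 F m$)
$D{\left(c \right)} = 12$
$b{\left(W,s \right)} = 4 + s$
$T{\left(J \right)} = 12 + J^{2} + J \left(-1 - 2 J\right)$ ($T{\left(J \right)} = \left(J^{2} + - (1 + 2 J) J\right) + 12 = \left(J^{2} + \left(-1 - 2 J\right) J\right) + 12 = \left(J^{2} + J \left(-1 - 2 J\right)\right) + 12 = 12 + J^{2} + J \left(-1 - 2 J\right)$)
$42 T{\left(b{\left(2,2 \right)} \right)} = 42 \left(12 - \left(4 + 2\right) - \left(4 + 2\right)^{2}\right) = 42 \left(12 - 6 - 6^{2}\right) = 42 \left(12 - 6 - 36\right) = 42 \left(-30\right) = -1260$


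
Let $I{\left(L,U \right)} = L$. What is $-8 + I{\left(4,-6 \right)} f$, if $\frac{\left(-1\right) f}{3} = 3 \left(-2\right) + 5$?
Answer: $4$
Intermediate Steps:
$f = 3$ ($f = - 3 \left(3 \left(-2\right) + 5\right) = - 3 \left(-6 + 5\right) = \left(-3\right) \left(-1\right) = 3$)
$-8 + I{\left(4,-6 \right)} f = -8 + 4 \cdot 3 = -8 + 12 = 4$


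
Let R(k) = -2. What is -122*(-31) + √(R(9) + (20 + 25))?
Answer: 3782 + √43 ≈ 3788.6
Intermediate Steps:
-122*(-31) + √(R(9) + (20 + 25)) = -122*(-31) + √(-2 + (20 + 25)) = 3782 + √(-2 + 45) = 3782 + √43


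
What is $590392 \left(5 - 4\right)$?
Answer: $590392$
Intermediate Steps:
$590392 \left(5 - 4\right) = 590392 \cdot 1 = 590392$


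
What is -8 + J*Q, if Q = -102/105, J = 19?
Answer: -926/35 ≈ -26.457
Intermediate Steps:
Q = -34/35 (Q = -102*1/105 = -34/35 ≈ -0.97143)
-8 + J*Q = -8 + 19*(-34/35) = -8 - 646/35 = -926/35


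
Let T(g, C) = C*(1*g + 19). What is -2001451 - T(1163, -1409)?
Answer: -336013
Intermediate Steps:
T(g, C) = C*(19 + g) (T(g, C) = C*(g + 19) = C*(19 + g))
-2001451 - T(1163, -1409) = -2001451 - (-1409)*(19 + 1163) = -2001451 - (-1409)*1182 = -2001451 - 1*(-1665438) = -2001451 + 1665438 = -336013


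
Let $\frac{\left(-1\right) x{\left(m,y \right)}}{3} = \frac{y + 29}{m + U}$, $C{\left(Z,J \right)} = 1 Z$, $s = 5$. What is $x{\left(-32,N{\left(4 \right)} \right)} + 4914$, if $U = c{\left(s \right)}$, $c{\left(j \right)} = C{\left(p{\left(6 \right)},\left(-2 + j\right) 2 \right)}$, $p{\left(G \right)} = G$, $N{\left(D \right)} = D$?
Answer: $\frac{127863}{26} \approx 4917.8$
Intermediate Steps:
$C{\left(Z,J \right)} = Z$
$c{\left(j \right)} = 6$
$U = 6$
$x{\left(m,y \right)} = - \frac{3 \left(29 + y\right)}{6 + m}$ ($x{\left(m,y \right)} = - 3 \frac{y + 29}{m + 6} = - 3 \frac{29 + y}{6 + m} = - \frac{3 \left(29 + y\right)}{6 + m}$)
$x{\left(-32,N{\left(4 \right)} \right)} + 4914 = \frac{3 \left(-29 - 4\right)}{6 - 32} + 4914 = \frac{3 \left(-29 - 4\right)}{-26} + 4914 = 3 \left(- \frac{1}{26}\right) \left(-33\right) + 4914 = \frac{99}{26} + 4914 = \frac{127863}{26}$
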